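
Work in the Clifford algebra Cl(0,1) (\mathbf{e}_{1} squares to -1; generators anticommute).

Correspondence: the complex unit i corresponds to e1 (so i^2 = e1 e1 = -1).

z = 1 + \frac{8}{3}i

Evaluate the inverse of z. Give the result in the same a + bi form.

In blades: z = 1 + \frac{8}{3} e_{1}.
With qbar = 1 - \frac{8}{3} e_{1} (scalar fixed, mapped units negated), z qbar = \frac{73}{9} (the sum of squared coefficients), so z^-1 = qbar / (\frac{73}{9}) = \frac{9}{73} - \frac{24}{73} e_{1}; translating back:
Answer: \frac{9}{73} - \frac{24}{73}i


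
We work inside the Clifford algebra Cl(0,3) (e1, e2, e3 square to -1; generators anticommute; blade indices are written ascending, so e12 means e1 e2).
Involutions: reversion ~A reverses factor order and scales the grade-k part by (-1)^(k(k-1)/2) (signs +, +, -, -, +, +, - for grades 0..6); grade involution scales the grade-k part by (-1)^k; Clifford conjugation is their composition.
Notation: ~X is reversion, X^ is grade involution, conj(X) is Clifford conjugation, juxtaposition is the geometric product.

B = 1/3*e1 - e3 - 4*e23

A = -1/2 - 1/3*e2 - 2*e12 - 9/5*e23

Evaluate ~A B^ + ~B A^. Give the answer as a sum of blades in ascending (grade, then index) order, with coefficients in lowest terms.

first term: 36/5 + 1/6*e1 - 37/15*e2 - 11/6*e3 - 1/9*e12 + 8*e13 + 5/3*e23 + 7/5*e123
second term: 36/5 - 1/6*e1 + 37/15*e2 + 11/6*e3 + 1/9*e12 - 8*e13 - 5/3*e23 + 7/5*e123
Answer: 72/5 + 14/5*e123


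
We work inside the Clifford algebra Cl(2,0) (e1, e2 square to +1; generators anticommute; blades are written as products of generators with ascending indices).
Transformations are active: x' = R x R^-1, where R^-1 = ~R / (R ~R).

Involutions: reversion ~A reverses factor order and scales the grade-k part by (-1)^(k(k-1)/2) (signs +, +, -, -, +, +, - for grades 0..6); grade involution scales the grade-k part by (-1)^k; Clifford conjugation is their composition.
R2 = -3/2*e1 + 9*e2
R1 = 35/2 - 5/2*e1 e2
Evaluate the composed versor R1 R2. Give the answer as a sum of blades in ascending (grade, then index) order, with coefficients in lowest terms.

Distribute over the terms of R1 (each basis-blade product reordered to ascending indices, repeated generators contracted through their squares):
(35/2) R2 = -105/4*e1 + 315/2*e2
(-5/2*e1 e2) R2 = -45/2*e1 - 15/4*e2
Summing the partial products and collecting blades:
Answer: -195/4*e1 + 615/4*e2


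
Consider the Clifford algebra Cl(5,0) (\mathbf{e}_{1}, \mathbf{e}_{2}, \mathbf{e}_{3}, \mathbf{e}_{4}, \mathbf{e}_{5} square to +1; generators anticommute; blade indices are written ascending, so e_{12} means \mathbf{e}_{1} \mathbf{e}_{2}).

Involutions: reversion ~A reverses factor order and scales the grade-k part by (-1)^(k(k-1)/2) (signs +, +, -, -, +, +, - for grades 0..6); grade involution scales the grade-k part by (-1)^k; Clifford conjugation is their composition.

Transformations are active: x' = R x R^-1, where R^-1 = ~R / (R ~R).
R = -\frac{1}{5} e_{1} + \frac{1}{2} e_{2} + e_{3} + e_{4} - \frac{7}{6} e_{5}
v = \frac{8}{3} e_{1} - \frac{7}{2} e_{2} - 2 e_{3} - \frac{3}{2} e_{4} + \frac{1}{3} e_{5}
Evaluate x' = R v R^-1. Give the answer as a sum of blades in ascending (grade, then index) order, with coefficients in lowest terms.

~R = -\frac{1}{5} e_{1} + \frac{1}{2} e_{2} + e_{3} + e_{4} - \frac{7}{6} e_{5}, and R ~R = \frac{1643}{450}, so R^-1 = ~R / (\frac{1643}{450}).
R v = -\frac{1111}{180} - \frac{19}{30} e_{12} - \frac{34}{15} e_{13} - \frac{71}{30} e_{14} + \frac{137}{45} e_{15} + \frac{5}{2} e_{23} + \frac{11}{4} e_{24} - \frac{47}{12} e_{25} + \frac{1}{2} e_{34} - 2 e_{35} - \frac{17}{12} e_{45}
Answer: -\frac{9811}{4929} e_{1} + \frac{2973}{1643} e_{2} - \frac{2269}{1643} e_{3} - \frac{6181}{3286} e_{4} + \frac{35599}{9858} e_{5}


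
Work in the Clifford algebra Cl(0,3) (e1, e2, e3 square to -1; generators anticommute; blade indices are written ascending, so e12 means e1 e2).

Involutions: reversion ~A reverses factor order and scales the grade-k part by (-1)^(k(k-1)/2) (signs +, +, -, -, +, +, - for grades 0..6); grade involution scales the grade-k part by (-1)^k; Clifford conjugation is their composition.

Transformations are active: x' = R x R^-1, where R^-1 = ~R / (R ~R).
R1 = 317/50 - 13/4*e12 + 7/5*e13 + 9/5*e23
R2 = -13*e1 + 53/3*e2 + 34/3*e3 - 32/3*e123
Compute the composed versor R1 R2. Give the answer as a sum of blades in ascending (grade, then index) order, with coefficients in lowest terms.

Distribute over the terms of R1 (each basis-blade product reordered to ascending indices, repeated generators contracted through their squares):
(317/50) R2 = -4121/50*e1 + 16801/150*e2 + 5389/75*e3 - 5072/75*e123
(-13/4*e12) R2 = 689/12*e1 + 169/4*e2 - 104/3*e3 - 221/6*e123
(7/5*e13) R2 = -238/15*e1 - 224/15*e2 - 91/5*e3 - 371/15*e123
(9/5*e23) R2 = 96/5*e1 - 102/5*e2 + 159/5*e3 - 117/5*e123
Summing the partial products and collecting blades:
Answer: -2167/100*e1 + 35677/300*e2 + 3809/75*e3 - 22889/150*e123


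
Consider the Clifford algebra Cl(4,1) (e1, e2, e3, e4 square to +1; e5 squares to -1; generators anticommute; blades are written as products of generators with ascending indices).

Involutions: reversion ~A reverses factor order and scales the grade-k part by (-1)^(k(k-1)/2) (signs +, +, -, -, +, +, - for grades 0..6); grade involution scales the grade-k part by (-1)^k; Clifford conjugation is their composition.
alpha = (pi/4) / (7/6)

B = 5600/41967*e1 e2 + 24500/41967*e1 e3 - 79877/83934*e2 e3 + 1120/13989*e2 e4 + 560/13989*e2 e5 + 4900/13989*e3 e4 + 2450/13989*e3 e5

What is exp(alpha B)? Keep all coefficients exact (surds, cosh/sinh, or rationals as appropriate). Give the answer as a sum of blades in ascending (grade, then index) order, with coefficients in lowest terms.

B^2 term by term: the squares give (5600/41967)^2*(e1 e2)^2 + (24500/41967)^2*(e1 e3)^2 + (-79877/83934)^2*(e2 e3)^2 + (1120/13989)^2*(e2 e4)^2 + (560/13989)^2*(e2 e5)^2 + (4900/13989)^2*(e3 e4)^2 + (2450/13989)^2*(e3 e5)^2 = 31360000/1761229089*(-1) + 600250000/1761229089*(-1) + 6380335129/7044916356*(-1) + 1254400/195692121*(-1) + 313600/195692121*(+1) + 24010000/195692121*(-1) + 6002500/195692121*(+1) = -49/36 (each basis 2-blade squares to minus the product of its generators' squares); cross terms between blades sharing an index anticommute and cancel; the commuting (index-disjoint) pairs give grade-4 terms 2*c*c'*(blade product), which cancel blade by blade — e1 e2 e3 e4: 54880000/587076363 - 54880000/587076363 = 0; e1 e2 e3 e5: 27440000/587076363 - 27440000/587076363 = 0; e2 e3 e4 e5: -5488000/195692121 + 5488000/195692121 = 0 — confirming B is simple. So B^2 = -49/36.
B^2 = -49/36 — B^2 < 0, so the exponential closes trigonometrically: l = 7/6, alpha*l = pi/4, so exp(alpha B) = cos(pi/4) + (sin(pi/4)/(7/6))*B = sqrt(2)/2 + (3*sqrt(2)/7)*B.
Answer: sqrt(2)/2 + 800*sqrt(2)/13989*e1 e2 + 3500*sqrt(2)/13989*e1 e3 - 11411*sqrt(2)/27978*e2 e3 + 160*sqrt(2)/4663*e2 e4 + 80*sqrt(2)/4663*e2 e5 + 700*sqrt(2)/4663*e3 e4 + 350*sqrt(2)/4663*e3 e5


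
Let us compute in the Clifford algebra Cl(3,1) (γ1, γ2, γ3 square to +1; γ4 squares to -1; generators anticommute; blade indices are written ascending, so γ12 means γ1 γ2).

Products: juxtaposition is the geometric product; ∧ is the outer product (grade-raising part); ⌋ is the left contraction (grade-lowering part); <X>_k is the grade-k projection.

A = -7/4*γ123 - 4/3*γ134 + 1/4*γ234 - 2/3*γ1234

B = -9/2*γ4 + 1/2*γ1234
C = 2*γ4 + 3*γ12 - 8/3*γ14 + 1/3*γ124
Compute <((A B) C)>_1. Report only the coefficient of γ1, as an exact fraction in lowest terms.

step 1: 1/3 - 1/8*γ1 - 2/3*γ2 + 7/8*γ4 - 6*γ13 + 9/8*γ23 - 3*γ123 + 63/8*γ1234
step 2: -7/4 - 1/3*γ1 - 3/8*γ2 + 93/8*γ3 + γ4 + 17/24*γ12 - 27/8*γ13 - 11/12*γ14 - 39*γ23 - 11/8*γ24 - 309/8*γ34 - 63/4*γ123 + 23/24*γ124 - 99/8*γ134 + 33/4*γ234 - 9*γ1234
step 3: -1/3*γ1 - 3/8*γ2 + 93/8*γ3 + γ4
Answer: -1/3


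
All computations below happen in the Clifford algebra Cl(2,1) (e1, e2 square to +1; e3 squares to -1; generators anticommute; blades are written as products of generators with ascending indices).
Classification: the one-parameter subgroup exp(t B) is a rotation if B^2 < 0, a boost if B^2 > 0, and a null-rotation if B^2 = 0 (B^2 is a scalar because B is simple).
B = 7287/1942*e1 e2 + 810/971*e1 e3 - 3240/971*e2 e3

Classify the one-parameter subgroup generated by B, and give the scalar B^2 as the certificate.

B^2 term by term: the squares give (7287/1942)^2*(e1 e2)^2 + (810/971)^2*(e1 e3)^2 + (-3240/971)^2*(e2 e3)^2 = 53100369/3771364*(-1) + 656100/942841*(+1) + 10497600/942841*(+1) = -9/4 (each basis 2-blade squares to minus the product of its generators' squares); cross terms between blades sharing an index anticommute and cancel. So B^2 = -9/4.
Answer: rotation, certificate B^2 = -9/4. Because -9/4 is invariant under every versor sandwich, the classification follows from its sign alone.


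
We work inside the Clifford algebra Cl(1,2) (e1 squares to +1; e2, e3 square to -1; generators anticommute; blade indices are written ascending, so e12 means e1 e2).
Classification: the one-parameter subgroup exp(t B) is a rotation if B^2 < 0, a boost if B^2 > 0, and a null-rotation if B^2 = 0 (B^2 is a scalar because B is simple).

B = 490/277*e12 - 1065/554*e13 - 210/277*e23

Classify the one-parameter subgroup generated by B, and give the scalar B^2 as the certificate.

B^2 term by term: the squares give (490/277)^2*(e12)^2 + (-1065/554)^2*(e13)^2 + (-210/277)^2*(e23)^2 = 240100/76729*(+1) + 1134225/306916*(+1) + 44100/76729*(-1) = 25/4 (each basis 2-blade squares to minus the product of its generators' squares); cross terms between blades sharing an index anticommute and cancel. So B^2 = 25/4.
Answer: boost, certificate B^2 = 25/4. B^2 = 25/4 is basis-independent, so its sign is the whole story.


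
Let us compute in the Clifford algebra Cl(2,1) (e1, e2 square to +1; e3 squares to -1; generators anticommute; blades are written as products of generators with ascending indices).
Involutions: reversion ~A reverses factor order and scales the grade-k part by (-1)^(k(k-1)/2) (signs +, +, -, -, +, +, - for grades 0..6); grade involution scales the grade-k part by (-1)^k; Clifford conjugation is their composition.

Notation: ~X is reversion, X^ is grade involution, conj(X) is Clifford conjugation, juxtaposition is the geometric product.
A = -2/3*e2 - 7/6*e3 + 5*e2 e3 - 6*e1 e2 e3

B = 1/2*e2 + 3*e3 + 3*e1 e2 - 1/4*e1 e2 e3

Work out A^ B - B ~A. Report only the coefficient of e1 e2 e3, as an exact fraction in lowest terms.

first term: -14/3 - 13/4*e1 - 15*e2 - 41/2*e3 - 425/24*e1 e2 - 107/6*e1 e3 + 17/12*e2 e3 + 7/2*e1 e2 e3
second term: 5/3 - 3/4*e1 - 15*e2 - 41/2*e3 - 439/24*e1 e2 - 109/6*e1 e3 + 17/12*e2 e3 - 7/2*e1 e2 e3
Answer: 7


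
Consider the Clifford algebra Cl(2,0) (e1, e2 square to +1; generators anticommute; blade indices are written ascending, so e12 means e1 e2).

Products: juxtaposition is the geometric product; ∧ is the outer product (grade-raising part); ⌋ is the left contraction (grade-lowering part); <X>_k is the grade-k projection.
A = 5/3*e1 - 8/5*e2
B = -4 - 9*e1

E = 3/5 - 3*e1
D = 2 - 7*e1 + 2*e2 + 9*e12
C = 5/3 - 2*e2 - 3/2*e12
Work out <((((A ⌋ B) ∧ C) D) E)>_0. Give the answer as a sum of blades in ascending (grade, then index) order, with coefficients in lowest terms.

step 1: -15
step 2: -25 + 30*e2 + 45/2*e12
step 3: -385/2 - 50*e1 + 335/2*e2 + 30*e12
step 4: 69/2 + 1095/2*e1 + 381/2*e2 + 1041/2*e12
step 5: 69/2
Answer: 69/2


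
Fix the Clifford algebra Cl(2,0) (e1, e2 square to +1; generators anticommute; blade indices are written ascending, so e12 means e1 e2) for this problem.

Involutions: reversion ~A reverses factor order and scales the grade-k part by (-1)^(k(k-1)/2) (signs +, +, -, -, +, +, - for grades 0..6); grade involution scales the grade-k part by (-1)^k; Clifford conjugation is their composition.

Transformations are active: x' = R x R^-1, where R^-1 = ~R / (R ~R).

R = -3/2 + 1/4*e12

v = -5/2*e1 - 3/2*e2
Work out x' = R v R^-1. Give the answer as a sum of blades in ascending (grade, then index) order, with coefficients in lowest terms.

~R = -3/2 - 1/4*e12, and R ~R = 37/16, so R^-1 = ~R / (37/16).
R v = 27/8*e1 + 23/8*e2
Answer: -139/74*e1 - 165/74*e2


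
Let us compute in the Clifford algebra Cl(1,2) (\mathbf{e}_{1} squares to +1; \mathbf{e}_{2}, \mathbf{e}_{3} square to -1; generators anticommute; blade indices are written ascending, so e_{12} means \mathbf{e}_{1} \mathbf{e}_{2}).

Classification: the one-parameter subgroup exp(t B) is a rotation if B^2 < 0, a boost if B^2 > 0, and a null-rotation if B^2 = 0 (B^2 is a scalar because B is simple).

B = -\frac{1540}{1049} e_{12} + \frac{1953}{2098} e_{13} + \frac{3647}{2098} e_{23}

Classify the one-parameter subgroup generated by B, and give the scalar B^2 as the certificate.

B^2 term by term: the squares give (-\frac{1540}{1049})^2*(e_{12})^2 + (\frac{1953}{2098})^2*(e_{13})^2 + (\frac{3647}{2098})^2*(e_{23})^2 = \frac{2371600}{1100401}*(+1) + \frac{3814209}{4401604}*(+1) + \frac{13300609}{4401604}*(-1) = 0 (each basis 2-blade squares to minus the product of its generators' squares); cross terms between blades sharing an index anticommute and cancel. So B^2 = 0.
Answer: null-rotation, certificate B^2 = 0. B^2 = 0 is basis-independent, so its sign is the whole story.


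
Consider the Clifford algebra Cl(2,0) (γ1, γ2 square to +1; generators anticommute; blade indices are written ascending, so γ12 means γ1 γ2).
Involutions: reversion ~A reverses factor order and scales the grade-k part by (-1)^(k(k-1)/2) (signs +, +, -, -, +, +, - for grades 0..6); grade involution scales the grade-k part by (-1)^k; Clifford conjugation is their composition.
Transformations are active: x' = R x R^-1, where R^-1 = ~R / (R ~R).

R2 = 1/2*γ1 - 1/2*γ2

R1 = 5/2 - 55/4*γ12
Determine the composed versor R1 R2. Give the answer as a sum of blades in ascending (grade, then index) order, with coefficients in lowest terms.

Distribute over the terms of R1 (each basis-blade product reordered to ascending indices, repeated generators contracted through their squares):
(5/2) R2 = 5/4*γ1 - 5/4*γ2
(-55/4*γ12) R2 = 55/8*γ1 + 55/8*γ2
Summing the partial products and collecting blades:
Answer: 65/8*γ1 + 45/8*γ2


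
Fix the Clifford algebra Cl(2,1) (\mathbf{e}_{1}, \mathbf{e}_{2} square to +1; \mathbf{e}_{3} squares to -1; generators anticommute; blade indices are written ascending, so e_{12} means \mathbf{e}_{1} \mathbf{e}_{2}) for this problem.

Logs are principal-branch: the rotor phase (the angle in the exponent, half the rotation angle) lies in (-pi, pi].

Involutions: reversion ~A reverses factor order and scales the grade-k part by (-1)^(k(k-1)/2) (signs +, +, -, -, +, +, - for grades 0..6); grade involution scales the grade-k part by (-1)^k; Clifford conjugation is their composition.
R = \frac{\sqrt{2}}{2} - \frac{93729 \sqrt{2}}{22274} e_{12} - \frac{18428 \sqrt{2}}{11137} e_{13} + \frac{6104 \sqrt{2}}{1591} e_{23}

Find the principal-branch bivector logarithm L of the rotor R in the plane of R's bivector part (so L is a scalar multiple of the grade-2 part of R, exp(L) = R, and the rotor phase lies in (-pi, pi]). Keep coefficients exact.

The scalar part of R is \frac{\sqrt{2}}{2}, and that scalar determines the rotor phase on the principal branch; recovering the unit plane as bivector-part over sine of the phase gives L = phase * plane.
Concretely: cos(phase) = \frac{\sqrt{2}}{2} gives phase = ±\frac{\pi}{4}, and since phase/sin(phase) is even the sign is immaterial: L = (phase/sin(phase)) * <R>_2 = (\frac{\sqrt{2} \pi}{4}) * <R>_2.
Answer: - \frac{93729 \pi}{44548} e_{12} - \frac{9214 \pi}{11137} e_{13} + \frac{3052 \pi}{1591} e_{23}


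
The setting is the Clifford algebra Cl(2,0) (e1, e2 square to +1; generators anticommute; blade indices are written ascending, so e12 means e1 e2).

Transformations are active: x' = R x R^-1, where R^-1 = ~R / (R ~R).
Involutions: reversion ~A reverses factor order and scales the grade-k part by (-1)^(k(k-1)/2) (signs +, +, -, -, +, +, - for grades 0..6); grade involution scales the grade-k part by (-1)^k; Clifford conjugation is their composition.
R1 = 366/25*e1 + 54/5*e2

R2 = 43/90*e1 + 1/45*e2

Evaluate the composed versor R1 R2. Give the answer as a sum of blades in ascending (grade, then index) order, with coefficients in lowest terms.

Distribute over the terms of R1 (each basis-blade product reordered to ascending indices, repeated generators contracted through their squares):
(366/25*e1) R2 = 2623/375 + 122/375*e12
(54/5*e2) R2 = 6/25 - 129/25*e12
Summing the partial products and collecting blades:
Answer: 2713/375 - 1813/375*e12


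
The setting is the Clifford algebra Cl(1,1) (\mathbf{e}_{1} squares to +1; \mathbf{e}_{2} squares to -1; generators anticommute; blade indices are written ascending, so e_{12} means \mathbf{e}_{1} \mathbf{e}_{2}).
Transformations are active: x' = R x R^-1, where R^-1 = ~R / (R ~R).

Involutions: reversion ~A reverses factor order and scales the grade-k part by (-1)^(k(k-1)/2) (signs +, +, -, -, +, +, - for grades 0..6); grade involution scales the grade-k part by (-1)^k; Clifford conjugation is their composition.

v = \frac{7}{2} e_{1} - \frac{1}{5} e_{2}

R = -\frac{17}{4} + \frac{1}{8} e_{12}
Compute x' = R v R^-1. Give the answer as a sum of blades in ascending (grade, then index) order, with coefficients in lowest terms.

~R = -\frac{17}{4} - \frac{1}{8} e_{12}, and R ~R = \frac{1155}{64}, so R^-1 = ~R / (\frac{1155}{64}).
R v = -\frac{297}{20} e_{1} + \frac{33}{80} e_{2}
Answer: \frac{1223}{350} e_{1} + \frac{1}{175} e_{2}


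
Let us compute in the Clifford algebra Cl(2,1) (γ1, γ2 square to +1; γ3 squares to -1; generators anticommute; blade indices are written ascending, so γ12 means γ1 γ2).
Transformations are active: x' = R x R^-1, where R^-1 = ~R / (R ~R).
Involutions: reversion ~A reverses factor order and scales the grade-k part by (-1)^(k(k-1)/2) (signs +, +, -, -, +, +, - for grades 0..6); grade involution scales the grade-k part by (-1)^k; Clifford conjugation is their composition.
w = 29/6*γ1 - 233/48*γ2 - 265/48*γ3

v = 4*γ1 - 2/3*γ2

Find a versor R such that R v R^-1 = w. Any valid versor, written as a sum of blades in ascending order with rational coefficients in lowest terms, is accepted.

The midline construction: v and w both square to 148/9, so reflecting in their sum 53/6*γ1 - 265/48*γ2 - 265/48*γ3 exchanges them.
Answer: 53/6*γ1 - 265/48*γ2 - 265/48*γ3


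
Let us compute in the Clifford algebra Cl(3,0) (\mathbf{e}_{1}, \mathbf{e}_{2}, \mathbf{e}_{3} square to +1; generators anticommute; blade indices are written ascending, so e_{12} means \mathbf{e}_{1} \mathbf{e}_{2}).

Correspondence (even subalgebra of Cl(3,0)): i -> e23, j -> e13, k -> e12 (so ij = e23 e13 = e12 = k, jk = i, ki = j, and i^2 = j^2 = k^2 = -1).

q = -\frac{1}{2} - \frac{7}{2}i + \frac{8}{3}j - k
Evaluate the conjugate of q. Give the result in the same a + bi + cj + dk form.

In blades: q = -\frac{1}{2} - e_{12} + \frac{8}{3} e_{13} - \frac{7}{2} e_{23}.
Quaternion conjugation is reversion on the even subalgebra: the scalar is fixed and every grade-2 blade flips sign, giving -\frac{1}{2} + e_{12} - \frac{8}{3} e_{13} + \frac{7}{2} e_{23}; translating back:
Answer: -\frac{1}{2} + \frac{7}{2}i - \frac{8}{3}j + k


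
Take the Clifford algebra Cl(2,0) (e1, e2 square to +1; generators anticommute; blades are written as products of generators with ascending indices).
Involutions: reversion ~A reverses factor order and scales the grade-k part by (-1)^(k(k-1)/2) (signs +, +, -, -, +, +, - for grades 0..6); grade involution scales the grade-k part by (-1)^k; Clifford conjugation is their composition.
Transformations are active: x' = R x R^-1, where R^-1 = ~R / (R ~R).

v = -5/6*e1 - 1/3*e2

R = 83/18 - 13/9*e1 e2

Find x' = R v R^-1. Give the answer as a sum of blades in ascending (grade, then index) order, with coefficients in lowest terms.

~R = 83/18 + 13/9*e1 e2, and R ~R = 7565/324, so R^-1 = ~R / (7565/324).
R v = -121/36*e1 - 74/27*e2
Answer: -22433/45390*e1 - 17003/22695*e2


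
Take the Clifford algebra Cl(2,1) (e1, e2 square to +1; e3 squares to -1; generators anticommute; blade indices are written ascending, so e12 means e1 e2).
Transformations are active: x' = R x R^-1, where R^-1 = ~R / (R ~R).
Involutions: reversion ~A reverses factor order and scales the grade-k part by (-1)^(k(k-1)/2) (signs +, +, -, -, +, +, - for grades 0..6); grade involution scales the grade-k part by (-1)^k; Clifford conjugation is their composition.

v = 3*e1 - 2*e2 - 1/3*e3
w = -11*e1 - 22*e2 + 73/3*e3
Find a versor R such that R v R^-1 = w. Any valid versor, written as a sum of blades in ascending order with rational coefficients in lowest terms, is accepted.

The midline construction: v and w both square to 116/9, so reflecting in their sum -8*e1 - 24*e2 + 24*e3 exchanges them.
Answer: -8*e1 - 24*e2 + 24*e3


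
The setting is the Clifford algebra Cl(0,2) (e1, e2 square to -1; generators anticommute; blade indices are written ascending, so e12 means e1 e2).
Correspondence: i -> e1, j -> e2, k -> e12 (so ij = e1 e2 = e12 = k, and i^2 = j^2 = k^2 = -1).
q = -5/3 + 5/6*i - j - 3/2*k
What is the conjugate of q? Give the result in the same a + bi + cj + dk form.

In blades: q = -5/3 + 5/6*e1 - e2 - 3/2*e12.
Conjugation here is Clifford conjugation: the scalar is fixed and the grade-1 and grade-2 blades all flip sign, giving -5/3 - 5/6*e1 + e2 + 3/2*e12; translating back:
Answer: -5/3 - 5/6*i + j + 3/2*k


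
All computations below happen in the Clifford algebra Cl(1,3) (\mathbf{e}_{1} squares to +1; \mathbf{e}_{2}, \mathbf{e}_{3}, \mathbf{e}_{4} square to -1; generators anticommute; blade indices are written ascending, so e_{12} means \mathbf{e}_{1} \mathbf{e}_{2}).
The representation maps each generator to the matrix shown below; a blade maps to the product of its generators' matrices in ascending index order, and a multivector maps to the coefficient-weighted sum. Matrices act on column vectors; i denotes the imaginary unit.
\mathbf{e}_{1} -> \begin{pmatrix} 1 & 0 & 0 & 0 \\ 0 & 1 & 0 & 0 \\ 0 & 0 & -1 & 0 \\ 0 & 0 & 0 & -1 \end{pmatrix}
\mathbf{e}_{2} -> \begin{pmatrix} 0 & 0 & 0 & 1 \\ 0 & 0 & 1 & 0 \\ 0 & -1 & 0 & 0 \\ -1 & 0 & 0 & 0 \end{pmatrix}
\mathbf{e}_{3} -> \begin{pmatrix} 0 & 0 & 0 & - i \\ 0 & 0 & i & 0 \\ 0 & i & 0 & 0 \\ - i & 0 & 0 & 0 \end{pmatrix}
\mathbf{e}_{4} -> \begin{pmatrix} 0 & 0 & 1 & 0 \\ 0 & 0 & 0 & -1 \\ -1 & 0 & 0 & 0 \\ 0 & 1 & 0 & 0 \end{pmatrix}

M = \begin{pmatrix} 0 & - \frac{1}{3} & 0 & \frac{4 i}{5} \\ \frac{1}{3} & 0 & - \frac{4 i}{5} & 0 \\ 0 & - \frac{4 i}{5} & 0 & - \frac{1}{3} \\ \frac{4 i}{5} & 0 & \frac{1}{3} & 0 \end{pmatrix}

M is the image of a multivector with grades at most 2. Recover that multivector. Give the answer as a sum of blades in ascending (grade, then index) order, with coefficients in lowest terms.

Method: the blade images are trace-orthogonal — tr(rho(e_A) rho(e_B)^-1) = 4 if A = B and 0 otherwise — and rho(e_A)^-1 = (e_A)^2 * rho(e_A) with (e_A)^2 = +1 or -1, so the coefficient of e_A in the preimage is (e_A)^2 * tr(M rho(e_A))/4.
Nonzero projections over blades of grade <= 2: e_{3}: (e_{3})^2 = -1, tr(M rho(e_{3})) = \frac{16}{5}, coefficient -\frac{4}{5}; e_{24}: (e_{24})^2 = -1, tr(M rho(e_{24})) = \frac{4}{3}, coefficient -\frac{1}{3}. Every other blade of grade <= 2 projects to 0.
Answer: -\frac{4}{5} e_{3} - \frac{1}{3} e_{24}


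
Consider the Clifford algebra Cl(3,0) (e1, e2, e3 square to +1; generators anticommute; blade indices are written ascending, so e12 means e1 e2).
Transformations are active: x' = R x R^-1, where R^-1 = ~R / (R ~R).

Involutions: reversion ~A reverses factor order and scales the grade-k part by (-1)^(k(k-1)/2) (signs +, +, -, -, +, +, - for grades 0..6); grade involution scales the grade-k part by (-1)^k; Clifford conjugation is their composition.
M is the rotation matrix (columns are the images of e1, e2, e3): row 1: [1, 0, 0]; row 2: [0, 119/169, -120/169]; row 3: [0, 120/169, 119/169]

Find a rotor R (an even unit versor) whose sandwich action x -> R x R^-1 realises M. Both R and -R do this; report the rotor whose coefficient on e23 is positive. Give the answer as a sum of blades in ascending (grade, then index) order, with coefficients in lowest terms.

Method: write R = a + b12*e12 + b13*e13 + b23*e23 with a^2 + b12^2 + b13^2 + b23^2 = 1 (so R^-1 = ~R). Expanding the columns R e_j ~R gives tr M = 4a^2 - 1 and, from the antisymmetric part, M21 - M12 = -4a*b12, M13 - M31 = 4a*b13, M32 - M23 = -4a*b23.
Here tr M = 407/169, so a^2 = (1 + tr M)/4 = 144/169 and a = ±12/13. Taking a = 12/13: M21 - M12 = 0, M13 - M31 = 0, M32 - M23 = 240/169, giving b12 = 0, b13 = 0, b23 = -5/13, i.e. R = 12/13 - 5/13*e23.
Its e23 coefficient is negative, so report the other preimage -R.
Answer: -12/13 + 5/13*e23. Recall the cover is two-to-one: with M of trace 407/169, both preimages act alike, and the stated e23 sign chooses the sheet.


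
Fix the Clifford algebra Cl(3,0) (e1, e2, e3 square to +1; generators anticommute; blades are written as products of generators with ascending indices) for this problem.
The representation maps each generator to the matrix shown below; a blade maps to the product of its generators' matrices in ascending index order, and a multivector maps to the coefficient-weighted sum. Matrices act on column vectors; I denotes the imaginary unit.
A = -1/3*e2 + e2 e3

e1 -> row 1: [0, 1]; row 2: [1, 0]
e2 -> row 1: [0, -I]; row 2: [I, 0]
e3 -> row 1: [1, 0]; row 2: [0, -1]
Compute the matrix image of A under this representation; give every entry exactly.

Bivector images (products of the table entries): rho(e2 e3) = rho(e2)rho(e3) = row 1: [0, I]; row 2: [I, 0].
M = (-1/3)*rho(e2) + (1)*rho(e2 e3), summed entrywise:
Answer: row 1: [0, 4*I/3]; row 2: [2*I/3, 0]


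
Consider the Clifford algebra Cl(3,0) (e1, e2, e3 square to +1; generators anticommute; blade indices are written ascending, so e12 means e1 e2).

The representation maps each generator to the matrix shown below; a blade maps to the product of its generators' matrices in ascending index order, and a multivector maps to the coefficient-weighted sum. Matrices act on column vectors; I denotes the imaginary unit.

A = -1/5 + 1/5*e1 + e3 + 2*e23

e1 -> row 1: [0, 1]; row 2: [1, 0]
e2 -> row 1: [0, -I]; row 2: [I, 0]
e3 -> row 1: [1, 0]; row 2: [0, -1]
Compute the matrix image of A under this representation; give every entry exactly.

Bivector images (products of the table entries): rho(e23) = rho(e2)rho(e3) = row 1: [0, I]; row 2: [I, 0].
M = (-1/5)*1 + (1/5)*rho(e1) + (1)*rho(e3) + (2)*rho(e23), summed entrywise (1 is the identity matrix):
Answer: row 1: [4/5, 1/5 + 2*I]; row 2: [1/5 + 2*I, -6/5]


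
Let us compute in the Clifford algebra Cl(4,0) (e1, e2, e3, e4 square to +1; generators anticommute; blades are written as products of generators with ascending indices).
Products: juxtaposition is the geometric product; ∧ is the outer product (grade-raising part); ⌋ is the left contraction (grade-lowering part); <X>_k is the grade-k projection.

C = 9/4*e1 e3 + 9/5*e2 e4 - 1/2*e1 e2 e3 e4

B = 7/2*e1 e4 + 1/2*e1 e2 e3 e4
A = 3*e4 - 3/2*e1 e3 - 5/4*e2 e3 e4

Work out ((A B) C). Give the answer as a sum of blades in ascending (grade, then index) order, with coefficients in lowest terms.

step 1: -89/8*e1 - 3/4*e2 e4 + 21/4*e3 e4 + 23/8*e1 e2 e3
step 2: 27/20 + 207/32*e2 - 801/32*e3 + 23/16*e4 + 21/8*e1 e2 + 3/8*e1 e3 - 189/16*e1 e4 + 189/20*e2 e3 - 801/40*e1 e2 e4 - 207/40*e1 e3 e4 + 89/16*e2 e3 e4 + 27/16*e1 e2 e3 e4
Answer: 27/20 + 207/32*e2 - 801/32*e3 + 23/16*e4 + 21/8*e1 e2 + 3/8*e1 e3 - 189/16*e1 e4 + 189/20*e2 e3 - 801/40*e1 e2 e4 - 207/40*e1 e3 e4 + 89/16*e2 e3 e4 + 27/16*e1 e2 e3 e4


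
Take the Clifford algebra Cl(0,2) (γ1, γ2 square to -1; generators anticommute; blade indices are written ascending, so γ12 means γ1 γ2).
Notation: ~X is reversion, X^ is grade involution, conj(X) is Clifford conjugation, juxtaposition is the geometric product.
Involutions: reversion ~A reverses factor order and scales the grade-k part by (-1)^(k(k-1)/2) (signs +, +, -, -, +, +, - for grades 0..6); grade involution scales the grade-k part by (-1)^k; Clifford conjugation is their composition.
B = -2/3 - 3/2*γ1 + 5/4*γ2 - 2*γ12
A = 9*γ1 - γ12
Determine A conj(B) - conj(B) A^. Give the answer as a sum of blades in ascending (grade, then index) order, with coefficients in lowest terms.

first term: -23/2 - 29/4*γ1 - 39/2*γ2 - 127/12*γ12
second term: 31/2 + 29/4*γ1 - 33/2*γ2 - 127/12*γ12
Answer: -27 - 29/2*γ1 - 3*γ2


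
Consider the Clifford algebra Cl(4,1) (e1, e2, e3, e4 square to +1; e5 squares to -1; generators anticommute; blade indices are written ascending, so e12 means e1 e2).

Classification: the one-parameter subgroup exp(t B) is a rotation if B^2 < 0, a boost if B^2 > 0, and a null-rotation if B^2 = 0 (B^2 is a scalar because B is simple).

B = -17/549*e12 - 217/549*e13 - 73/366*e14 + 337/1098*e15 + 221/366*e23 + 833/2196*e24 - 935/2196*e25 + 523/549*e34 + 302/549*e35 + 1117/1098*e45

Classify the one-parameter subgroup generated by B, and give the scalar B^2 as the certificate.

B^2 term by term: the squares give (-17/549)^2*(e12)^2 + (-217/549)^2*(e13)^2 + (-73/366)^2*(e14)^2 + (337/1098)^2*(e15)^2 + (221/366)^2*(e23)^2 + (833/2196)^2*(e24)^2 + (-935/2196)^2*(e25)^2 + (523/549)^2*(e34)^2 + (302/549)^2*(e35)^2 + (1117/1098)^2*(e45)^2 = 289/301401*(-1) + 47089/301401*(-1) + 5329/133956*(-1) + 113569/1205604*(+1) + 48841/133956*(-1) + 693889/4822416*(-1) + 874225/4822416*(+1) + 273529/301401*(-1) + 91204/301401*(+1) + 1247689/1205604*(+1) = 0 (each basis 2-blade squares to minus the product of its generators' squares); cross terms between blades sharing an index anticommute and cancel; the commuting (index-disjoint) pairs give grade-4 terms 2*c*c'*(blade product), which cancel blade by blade — e1234: -17782/301401 + 180761/602802 - 16133/66978 = 0; e1235: -10268/301401 - 202895/602802 + 74477/200934 = 0; e1245: -18989/301401 - 68255/401868 + 280721/1205604 = 0; e1345: -242389/301401 + 22046/100467 + 176251/301401 = 0; e2345: 246857/200934 - 125783/301401 - 489005/602802 = 0 — confirming B is simple. So B^2 = 0.
Answer: null-rotation, certificate B^2 = 0. The class reads off the invariant scalar 0 directly.


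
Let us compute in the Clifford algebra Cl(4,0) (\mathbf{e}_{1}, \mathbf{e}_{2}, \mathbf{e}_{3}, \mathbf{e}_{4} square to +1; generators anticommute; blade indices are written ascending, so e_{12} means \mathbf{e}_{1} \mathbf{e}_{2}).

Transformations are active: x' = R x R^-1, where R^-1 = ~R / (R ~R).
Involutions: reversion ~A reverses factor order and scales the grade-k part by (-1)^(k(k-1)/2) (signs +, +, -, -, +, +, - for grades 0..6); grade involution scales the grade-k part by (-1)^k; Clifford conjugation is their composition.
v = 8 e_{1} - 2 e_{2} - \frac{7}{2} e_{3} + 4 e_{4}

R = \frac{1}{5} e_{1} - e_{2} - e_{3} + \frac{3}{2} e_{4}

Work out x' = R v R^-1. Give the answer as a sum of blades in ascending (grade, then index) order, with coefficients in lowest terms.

~R = \frac{1}{5} e_{1} - e_{2} - e_{3} + \frac{3}{2} e_{4}, and R ~R = \frac{429}{100}, so R^-1 = ~R / (\frac{429}{100}).
R v = \frac{131}{10} + \frac{38}{5} e_{12} + \frac{73}{10} e_{13} - \frac{56}{5} e_{14} + \frac{3}{2} e_{23} - e_{24} + \frac{5}{4} e_{34}
Answer: -\frac{2908}{429} e_{1} - \frac{1762}{429} e_{2} - \frac{2237}{858} e_{3} + \frac{738}{143} e_{4}


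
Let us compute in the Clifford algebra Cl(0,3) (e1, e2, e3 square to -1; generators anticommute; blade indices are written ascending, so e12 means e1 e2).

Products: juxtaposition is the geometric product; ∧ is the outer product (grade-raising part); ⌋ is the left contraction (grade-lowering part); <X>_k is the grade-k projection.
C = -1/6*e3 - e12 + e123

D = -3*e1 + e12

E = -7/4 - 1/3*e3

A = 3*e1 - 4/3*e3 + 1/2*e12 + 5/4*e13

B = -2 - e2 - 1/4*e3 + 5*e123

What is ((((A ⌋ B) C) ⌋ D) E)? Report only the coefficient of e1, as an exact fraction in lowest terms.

step 1: -1/3 + 25/4*e2 - 5/2*e3 + 20/3*e12 - 15*e23
step 2: 25/4 + 35/4*e1 - 5/2*e2 - 119/18*e3 + 17/6*e12 + 85/4*e13 - 25/24*e23 + 19/18*e123
step 3: 281/12 - 85/4*e1 - 35/4*e2 + 25/4*e12
step 4: -1967/48 + 595/16*e1 + 245/16*e2 - 281/36*e3 - 175/16*e12 + 85/12*e13 + 35/12*e23 - 25/12*e123
Answer: 595/16


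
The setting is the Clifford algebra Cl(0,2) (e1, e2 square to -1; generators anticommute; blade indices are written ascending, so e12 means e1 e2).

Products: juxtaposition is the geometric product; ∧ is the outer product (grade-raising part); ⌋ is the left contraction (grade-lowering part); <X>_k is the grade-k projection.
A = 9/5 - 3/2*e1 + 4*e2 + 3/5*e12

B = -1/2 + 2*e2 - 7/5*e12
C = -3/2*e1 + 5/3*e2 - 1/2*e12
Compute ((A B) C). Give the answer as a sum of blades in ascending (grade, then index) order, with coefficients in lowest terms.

step 1: -403/50 - 121/20*e1 - 1/2*e2 - 291/50*e12
step 2: -6691/600 + 551/25*e1 - 4637/600*e2 - 2041/300*e12
Answer: -6691/600 + 551/25*e1 - 4637/600*e2 - 2041/300*e12


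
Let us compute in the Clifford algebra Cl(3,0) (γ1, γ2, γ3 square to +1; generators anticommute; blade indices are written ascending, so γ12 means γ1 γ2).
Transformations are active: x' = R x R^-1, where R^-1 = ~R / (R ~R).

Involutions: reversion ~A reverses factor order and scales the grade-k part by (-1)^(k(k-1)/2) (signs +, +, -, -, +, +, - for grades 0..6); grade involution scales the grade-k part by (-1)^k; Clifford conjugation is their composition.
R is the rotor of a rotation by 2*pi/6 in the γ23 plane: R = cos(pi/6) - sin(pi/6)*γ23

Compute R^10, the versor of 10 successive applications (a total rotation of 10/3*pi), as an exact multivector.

Because a rotor carries half the rotation angle, composing 10 copies of this γ23-plane rotor multiplies the phase: 10*(pi/6) = 5*pi/3, hence R^10 = cos(5*pi/3) - sin(5*pi/3)*γ23.
cos(5*pi/3) = 1/2 and sin(5*pi/3) = -sqrt(3)/2, so R^10 = 1/2 + sqrt(3)/2*γ23. The net rotation is 4/3*pi (after discarding 1 full turn, each of which contributes a factor -1 to the rotor); the rotor keeps the half-angle phase exactly.
Answer: 1/2 + sqrt(3)/2*γ23


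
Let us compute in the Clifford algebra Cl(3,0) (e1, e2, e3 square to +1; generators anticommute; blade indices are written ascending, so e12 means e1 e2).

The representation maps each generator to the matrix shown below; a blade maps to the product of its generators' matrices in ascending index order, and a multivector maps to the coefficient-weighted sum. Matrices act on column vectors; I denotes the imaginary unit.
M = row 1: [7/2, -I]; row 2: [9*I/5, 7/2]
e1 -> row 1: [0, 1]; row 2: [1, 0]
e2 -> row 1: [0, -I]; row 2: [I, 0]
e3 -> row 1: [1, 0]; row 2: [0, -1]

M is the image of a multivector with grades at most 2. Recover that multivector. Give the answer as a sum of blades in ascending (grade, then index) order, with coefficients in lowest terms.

Method: 1, rho(e1), rho(e2), rho(e3) form a trace-orthogonal basis of the 2x2 complex matrices (tr(X Y) = 2 if X = Y, else 0), so M = m0*1 + m1*rho(e1) + m2*rho(e2) + m3*rho(e3) with m0 = tr(M)/2 = 7/2, m1 = tr(M rho(e1))/2 = 2*I/5, m2 = tr(M rho(e2))/2 = 7/5, m3 = tr(M rho(e3))/2 = 0.
Multiplying table entries, the bivector images are rho(e12) = I*rho(e3), rho(e13) = -I*rho(e2), rho(e23) = I*rho(e1); with real blade coefficients the real parts of m0..m3 are the coefficients of 1, e1, e2, e3 and the imaginary parts give the bivectors (e23: Im m1, e13: -Im m2, e12: Im m3).
Answer: 7/2 + 7/5*e2 + 2/5*e23


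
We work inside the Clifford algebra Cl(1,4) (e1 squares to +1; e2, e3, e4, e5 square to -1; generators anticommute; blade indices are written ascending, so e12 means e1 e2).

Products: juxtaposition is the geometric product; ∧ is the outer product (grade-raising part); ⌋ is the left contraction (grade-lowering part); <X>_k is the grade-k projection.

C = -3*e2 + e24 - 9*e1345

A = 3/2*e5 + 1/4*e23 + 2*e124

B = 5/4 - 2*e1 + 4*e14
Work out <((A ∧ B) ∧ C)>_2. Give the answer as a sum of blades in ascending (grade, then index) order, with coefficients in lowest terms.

step 1: 15/8*e5 + 3*e15 + 5/16*e23 - 1/2*e123 + 5/2*e124 + 6*e145 + e1234
step 2: 45/8*e25 + 9*e125 + 15/8*e245 - 15*e1245
step 3: 45/8*e25
Answer: 45/8*e25


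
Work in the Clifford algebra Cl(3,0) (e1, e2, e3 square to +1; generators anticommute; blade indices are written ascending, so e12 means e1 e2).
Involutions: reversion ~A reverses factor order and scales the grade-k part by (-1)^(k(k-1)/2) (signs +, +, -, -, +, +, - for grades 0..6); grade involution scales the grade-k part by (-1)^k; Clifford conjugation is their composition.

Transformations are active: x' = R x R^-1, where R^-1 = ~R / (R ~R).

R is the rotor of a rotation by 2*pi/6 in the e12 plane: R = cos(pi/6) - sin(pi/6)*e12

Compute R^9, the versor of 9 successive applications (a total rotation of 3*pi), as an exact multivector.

Half-angle bookkeeping: 9 applications in e12 add up to rotor phase 9*pi/6 = 3*pi/2, so R^9 = cos(3*pi/2) - sin(3*pi/2)*e12.
cos(3*pi/2) = 0 and sin(3*pi/2) = -1, so R^9 = e12. The net rotation is 1*pi (after discarding 1 full turn, each of which contributes a factor -1 to the rotor); the rotor keeps the half-angle phase exactly.
Answer: e12


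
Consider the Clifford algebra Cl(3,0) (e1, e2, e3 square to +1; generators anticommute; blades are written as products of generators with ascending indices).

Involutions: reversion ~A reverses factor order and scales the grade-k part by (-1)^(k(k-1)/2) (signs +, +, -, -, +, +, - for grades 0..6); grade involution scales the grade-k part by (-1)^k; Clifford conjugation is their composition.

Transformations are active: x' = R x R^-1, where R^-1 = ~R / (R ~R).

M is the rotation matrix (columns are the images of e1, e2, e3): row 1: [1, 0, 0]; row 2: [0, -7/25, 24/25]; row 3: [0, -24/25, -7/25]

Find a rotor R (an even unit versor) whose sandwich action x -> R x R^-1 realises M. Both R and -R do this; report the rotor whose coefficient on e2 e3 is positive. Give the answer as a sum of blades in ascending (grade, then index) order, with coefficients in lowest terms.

Method: write R = a + b12*e1 e2 + b13*e1 e3 + b23*e2 e3 with a^2 + b12^2 + b13^2 + b23^2 = 1 (so R^-1 = ~R). Expanding the columns R e_j ~R gives tr M = 4a^2 - 1 and, from the antisymmetric part, M21 - M12 = -4a*b12, M13 - M31 = 4a*b13, M32 - M23 = -4a*b23.
Here tr M = 11/25, so a^2 = (1 + tr M)/4 = 9/25 and a = ±3/5. Taking a = 3/5: M21 - M12 = 0, M13 - M31 = 0, M32 - M23 = -48/25, giving b12 = 0, b13 = 0, b23 = 4/5, i.e. R = 3/5 + 4/5*e2 e3.
Its e2 e3 coefficient is already positive.
Answer: 3/5 + 4/5*e2 e3. Key observation: the double cover Spin(3) -> SO(3) sends R and -R to the same matrix (trace 11/25 here), so the stated sign of the e2 e3 coefficient is what selects one sheet.


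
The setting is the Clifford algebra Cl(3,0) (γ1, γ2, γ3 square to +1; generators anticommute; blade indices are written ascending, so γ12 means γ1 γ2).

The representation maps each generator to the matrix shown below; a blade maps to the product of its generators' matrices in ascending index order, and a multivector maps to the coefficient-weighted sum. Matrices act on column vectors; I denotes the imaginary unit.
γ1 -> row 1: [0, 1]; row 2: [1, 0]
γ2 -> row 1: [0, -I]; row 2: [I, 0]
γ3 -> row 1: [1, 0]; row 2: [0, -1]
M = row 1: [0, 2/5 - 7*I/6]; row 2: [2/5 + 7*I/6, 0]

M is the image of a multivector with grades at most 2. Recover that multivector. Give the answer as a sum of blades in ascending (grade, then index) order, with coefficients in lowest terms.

Method: 1, rho(γ1), rho(γ2), rho(γ3) form a trace-orthogonal basis of the 2x2 complex matrices (tr(X Y) = 2 if X = Y, else 0), so M = m0*1 + m1*rho(γ1) + m2*rho(γ2) + m3*rho(γ3) with m0 = tr(M)/2 = 0, m1 = tr(M rho(γ1))/2 = 2/5, m2 = tr(M rho(γ2))/2 = 7/6, m3 = tr(M rho(γ3))/2 = 0.
Multiplying table entries, the bivector images are rho(γ12) = I*rho(γ3), rho(γ13) = -I*rho(γ2), rho(γ23) = I*rho(γ1); with real blade coefficients the real parts of m0..m3 are the coefficients of 1, γ1, γ2, γ3 and the imaginary parts give the bivectors (γ23: Im m1, γ13: -Im m2, γ12: Im m3).
Answer: 2/5*γ1 + 7/6*γ2
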